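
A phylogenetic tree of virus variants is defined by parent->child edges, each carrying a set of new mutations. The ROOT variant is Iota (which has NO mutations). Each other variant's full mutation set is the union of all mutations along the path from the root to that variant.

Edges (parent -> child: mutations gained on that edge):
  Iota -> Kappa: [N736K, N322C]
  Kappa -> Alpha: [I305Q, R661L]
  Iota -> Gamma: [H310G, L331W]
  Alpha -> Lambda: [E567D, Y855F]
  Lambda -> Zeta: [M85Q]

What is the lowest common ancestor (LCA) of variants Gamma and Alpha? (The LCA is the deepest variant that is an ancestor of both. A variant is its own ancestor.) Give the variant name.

Answer: Iota

Derivation:
Path from root to Gamma: Iota -> Gamma
  ancestors of Gamma: {Iota, Gamma}
Path from root to Alpha: Iota -> Kappa -> Alpha
  ancestors of Alpha: {Iota, Kappa, Alpha}
Common ancestors: {Iota}
Walk up from Alpha: Alpha (not in ancestors of Gamma), Kappa (not in ancestors of Gamma), Iota (in ancestors of Gamma)
Deepest common ancestor (LCA) = Iota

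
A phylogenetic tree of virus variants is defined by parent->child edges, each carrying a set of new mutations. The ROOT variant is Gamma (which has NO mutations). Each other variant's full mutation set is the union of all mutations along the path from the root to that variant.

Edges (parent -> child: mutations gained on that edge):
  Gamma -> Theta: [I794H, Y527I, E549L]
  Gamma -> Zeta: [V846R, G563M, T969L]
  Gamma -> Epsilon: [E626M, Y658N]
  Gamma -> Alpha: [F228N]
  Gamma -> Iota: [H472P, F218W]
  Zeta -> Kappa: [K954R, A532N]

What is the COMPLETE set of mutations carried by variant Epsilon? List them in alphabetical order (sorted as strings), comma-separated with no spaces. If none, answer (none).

Answer: E626M,Y658N

Derivation:
At Gamma: gained [] -> total []
At Epsilon: gained ['E626M', 'Y658N'] -> total ['E626M', 'Y658N']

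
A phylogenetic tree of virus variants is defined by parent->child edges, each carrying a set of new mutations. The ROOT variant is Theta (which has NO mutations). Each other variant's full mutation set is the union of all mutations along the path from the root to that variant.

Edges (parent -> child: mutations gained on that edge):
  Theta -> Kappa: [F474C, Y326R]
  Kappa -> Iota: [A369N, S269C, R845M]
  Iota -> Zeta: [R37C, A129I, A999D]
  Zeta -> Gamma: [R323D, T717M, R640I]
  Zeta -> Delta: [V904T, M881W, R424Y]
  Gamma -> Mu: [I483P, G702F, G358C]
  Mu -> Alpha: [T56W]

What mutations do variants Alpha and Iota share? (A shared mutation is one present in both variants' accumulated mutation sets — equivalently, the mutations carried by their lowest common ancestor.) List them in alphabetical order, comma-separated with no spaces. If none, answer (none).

Answer: A369N,F474C,R845M,S269C,Y326R

Derivation:
Accumulating mutations along path to Alpha:
  At Theta: gained [] -> total []
  At Kappa: gained ['F474C', 'Y326R'] -> total ['F474C', 'Y326R']
  At Iota: gained ['A369N', 'S269C', 'R845M'] -> total ['A369N', 'F474C', 'R845M', 'S269C', 'Y326R']
  At Zeta: gained ['R37C', 'A129I', 'A999D'] -> total ['A129I', 'A369N', 'A999D', 'F474C', 'R37C', 'R845M', 'S269C', 'Y326R']
  At Gamma: gained ['R323D', 'T717M', 'R640I'] -> total ['A129I', 'A369N', 'A999D', 'F474C', 'R323D', 'R37C', 'R640I', 'R845M', 'S269C', 'T717M', 'Y326R']
  At Mu: gained ['I483P', 'G702F', 'G358C'] -> total ['A129I', 'A369N', 'A999D', 'F474C', 'G358C', 'G702F', 'I483P', 'R323D', 'R37C', 'R640I', 'R845M', 'S269C', 'T717M', 'Y326R']
  At Alpha: gained ['T56W'] -> total ['A129I', 'A369N', 'A999D', 'F474C', 'G358C', 'G702F', 'I483P', 'R323D', 'R37C', 'R640I', 'R845M', 'S269C', 'T56W', 'T717M', 'Y326R']
Mutations(Alpha) = ['A129I', 'A369N', 'A999D', 'F474C', 'G358C', 'G702F', 'I483P', 'R323D', 'R37C', 'R640I', 'R845M', 'S269C', 'T56W', 'T717M', 'Y326R']
Accumulating mutations along path to Iota:
  At Theta: gained [] -> total []
  At Kappa: gained ['F474C', 'Y326R'] -> total ['F474C', 'Y326R']
  At Iota: gained ['A369N', 'S269C', 'R845M'] -> total ['A369N', 'F474C', 'R845M', 'S269C', 'Y326R']
Mutations(Iota) = ['A369N', 'F474C', 'R845M', 'S269C', 'Y326R']
Intersection: ['A129I', 'A369N', 'A999D', 'F474C', 'G358C', 'G702F', 'I483P', 'R323D', 'R37C', 'R640I', 'R845M', 'S269C', 'T56W', 'T717M', 'Y326R'] ∩ ['A369N', 'F474C', 'R845M', 'S269C', 'Y326R'] = ['A369N', 'F474C', 'R845M', 'S269C', 'Y326R']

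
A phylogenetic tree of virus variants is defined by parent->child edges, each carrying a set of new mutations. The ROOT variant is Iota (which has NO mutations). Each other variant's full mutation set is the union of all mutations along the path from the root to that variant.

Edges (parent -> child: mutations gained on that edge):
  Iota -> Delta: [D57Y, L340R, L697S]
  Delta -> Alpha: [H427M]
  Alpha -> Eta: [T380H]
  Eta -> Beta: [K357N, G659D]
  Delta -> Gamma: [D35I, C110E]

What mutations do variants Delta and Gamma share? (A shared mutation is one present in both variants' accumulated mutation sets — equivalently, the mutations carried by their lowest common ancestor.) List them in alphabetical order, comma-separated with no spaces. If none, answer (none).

Answer: D57Y,L340R,L697S

Derivation:
Accumulating mutations along path to Delta:
  At Iota: gained [] -> total []
  At Delta: gained ['D57Y', 'L340R', 'L697S'] -> total ['D57Y', 'L340R', 'L697S']
Mutations(Delta) = ['D57Y', 'L340R', 'L697S']
Accumulating mutations along path to Gamma:
  At Iota: gained [] -> total []
  At Delta: gained ['D57Y', 'L340R', 'L697S'] -> total ['D57Y', 'L340R', 'L697S']
  At Gamma: gained ['D35I', 'C110E'] -> total ['C110E', 'D35I', 'D57Y', 'L340R', 'L697S']
Mutations(Gamma) = ['C110E', 'D35I', 'D57Y', 'L340R', 'L697S']
Intersection: ['D57Y', 'L340R', 'L697S'] ∩ ['C110E', 'D35I', 'D57Y', 'L340R', 'L697S'] = ['D57Y', 'L340R', 'L697S']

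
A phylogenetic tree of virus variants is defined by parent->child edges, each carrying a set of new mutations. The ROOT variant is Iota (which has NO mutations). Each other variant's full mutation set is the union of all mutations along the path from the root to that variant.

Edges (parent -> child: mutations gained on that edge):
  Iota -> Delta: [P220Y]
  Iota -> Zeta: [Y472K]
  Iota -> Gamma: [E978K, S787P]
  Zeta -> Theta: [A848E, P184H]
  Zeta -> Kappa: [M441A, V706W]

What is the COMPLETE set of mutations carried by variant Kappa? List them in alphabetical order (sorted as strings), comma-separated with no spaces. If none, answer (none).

At Iota: gained [] -> total []
At Zeta: gained ['Y472K'] -> total ['Y472K']
At Kappa: gained ['M441A', 'V706W'] -> total ['M441A', 'V706W', 'Y472K']

Answer: M441A,V706W,Y472K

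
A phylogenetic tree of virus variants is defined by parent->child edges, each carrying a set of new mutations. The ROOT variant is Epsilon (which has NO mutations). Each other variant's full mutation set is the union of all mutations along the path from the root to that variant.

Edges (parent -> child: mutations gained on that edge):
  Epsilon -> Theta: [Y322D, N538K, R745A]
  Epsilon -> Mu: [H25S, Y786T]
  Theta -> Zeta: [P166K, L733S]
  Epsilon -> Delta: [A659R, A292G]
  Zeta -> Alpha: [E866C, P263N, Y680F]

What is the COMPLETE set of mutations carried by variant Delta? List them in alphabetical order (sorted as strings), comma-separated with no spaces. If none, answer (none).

Answer: A292G,A659R

Derivation:
At Epsilon: gained [] -> total []
At Delta: gained ['A659R', 'A292G'] -> total ['A292G', 'A659R']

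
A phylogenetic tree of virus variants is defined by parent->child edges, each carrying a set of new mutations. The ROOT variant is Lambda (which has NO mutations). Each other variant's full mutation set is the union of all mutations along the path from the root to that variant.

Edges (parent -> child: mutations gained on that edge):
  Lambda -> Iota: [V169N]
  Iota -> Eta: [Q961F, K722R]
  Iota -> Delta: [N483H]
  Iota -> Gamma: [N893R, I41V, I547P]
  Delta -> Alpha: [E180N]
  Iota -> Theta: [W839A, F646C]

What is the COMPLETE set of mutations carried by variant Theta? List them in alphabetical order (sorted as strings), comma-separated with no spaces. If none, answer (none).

At Lambda: gained [] -> total []
At Iota: gained ['V169N'] -> total ['V169N']
At Theta: gained ['W839A', 'F646C'] -> total ['F646C', 'V169N', 'W839A']

Answer: F646C,V169N,W839A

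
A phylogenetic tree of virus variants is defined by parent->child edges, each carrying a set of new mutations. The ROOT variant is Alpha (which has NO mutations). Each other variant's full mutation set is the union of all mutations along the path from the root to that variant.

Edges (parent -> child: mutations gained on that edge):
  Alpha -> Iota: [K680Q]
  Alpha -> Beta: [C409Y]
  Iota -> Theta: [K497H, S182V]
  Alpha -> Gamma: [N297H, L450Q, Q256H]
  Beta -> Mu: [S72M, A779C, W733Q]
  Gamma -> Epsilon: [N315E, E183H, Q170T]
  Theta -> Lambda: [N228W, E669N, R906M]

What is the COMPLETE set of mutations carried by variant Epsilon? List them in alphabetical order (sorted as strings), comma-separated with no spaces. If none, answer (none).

Answer: E183H,L450Q,N297H,N315E,Q170T,Q256H

Derivation:
At Alpha: gained [] -> total []
At Gamma: gained ['N297H', 'L450Q', 'Q256H'] -> total ['L450Q', 'N297H', 'Q256H']
At Epsilon: gained ['N315E', 'E183H', 'Q170T'] -> total ['E183H', 'L450Q', 'N297H', 'N315E', 'Q170T', 'Q256H']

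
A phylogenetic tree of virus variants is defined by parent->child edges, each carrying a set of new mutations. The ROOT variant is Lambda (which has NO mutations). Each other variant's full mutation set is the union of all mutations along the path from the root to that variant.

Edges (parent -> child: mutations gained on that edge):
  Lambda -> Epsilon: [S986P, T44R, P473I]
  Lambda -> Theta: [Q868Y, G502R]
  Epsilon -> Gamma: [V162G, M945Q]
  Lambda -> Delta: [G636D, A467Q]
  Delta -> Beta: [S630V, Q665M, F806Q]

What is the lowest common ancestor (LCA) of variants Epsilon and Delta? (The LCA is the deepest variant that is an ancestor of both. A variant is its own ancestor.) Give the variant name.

Answer: Lambda

Derivation:
Path from root to Epsilon: Lambda -> Epsilon
  ancestors of Epsilon: {Lambda, Epsilon}
Path from root to Delta: Lambda -> Delta
  ancestors of Delta: {Lambda, Delta}
Common ancestors: {Lambda}
Walk up from Delta: Delta (not in ancestors of Epsilon), Lambda (in ancestors of Epsilon)
Deepest common ancestor (LCA) = Lambda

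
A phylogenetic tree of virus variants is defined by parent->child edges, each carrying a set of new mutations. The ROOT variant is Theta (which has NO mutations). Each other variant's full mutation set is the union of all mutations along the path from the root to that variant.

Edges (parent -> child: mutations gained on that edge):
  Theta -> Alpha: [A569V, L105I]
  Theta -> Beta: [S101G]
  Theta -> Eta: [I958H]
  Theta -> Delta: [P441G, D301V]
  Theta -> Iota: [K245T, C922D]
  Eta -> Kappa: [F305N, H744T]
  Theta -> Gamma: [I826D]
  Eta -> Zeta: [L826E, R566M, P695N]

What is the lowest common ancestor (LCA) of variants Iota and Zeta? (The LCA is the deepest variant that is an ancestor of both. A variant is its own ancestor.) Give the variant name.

Answer: Theta

Derivation:
Path from root to Iota: Theta -> Iota
  ancestors of Iota: {Theta, Iota}
Path from root to Zeta: Theta -> Eta -> Zeta
  ancestors of Zeta: {Theta, Eta, Zeta}
Common ancestors: {Theta}
Walk up from Zeta: Zeta (not in ancestors of Iota), Eta (not in ancestors of Iota), Theta (in ancestors of Iota)
Deepest common ancestor (LCA) = Theta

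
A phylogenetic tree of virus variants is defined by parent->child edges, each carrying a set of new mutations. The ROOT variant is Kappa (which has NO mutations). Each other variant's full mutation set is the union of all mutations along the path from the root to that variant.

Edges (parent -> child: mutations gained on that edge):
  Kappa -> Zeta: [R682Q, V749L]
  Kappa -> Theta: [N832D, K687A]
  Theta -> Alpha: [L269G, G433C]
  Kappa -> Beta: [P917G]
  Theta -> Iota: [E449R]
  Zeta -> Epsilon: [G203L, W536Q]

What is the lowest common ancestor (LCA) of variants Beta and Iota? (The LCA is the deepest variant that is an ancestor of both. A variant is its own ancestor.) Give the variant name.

Answer: Kappa

Derivation:
Path from root to Beta: Kappa -> Beta
  ancestors of Beta: {Kappa, Beta}
Path from root to Iota: Kappa -> Theta -> Iota
  ancestors of Iota: {Kappa, Theta, Iota}
Common ancestors: {Kappa}
Walk up from Iota: Iota (not in ancestors of Beta), Theta (not in ancestors of Beta), Kappa (in ancestors of Beta)
Deepest common ancestor (LCA) = Kappa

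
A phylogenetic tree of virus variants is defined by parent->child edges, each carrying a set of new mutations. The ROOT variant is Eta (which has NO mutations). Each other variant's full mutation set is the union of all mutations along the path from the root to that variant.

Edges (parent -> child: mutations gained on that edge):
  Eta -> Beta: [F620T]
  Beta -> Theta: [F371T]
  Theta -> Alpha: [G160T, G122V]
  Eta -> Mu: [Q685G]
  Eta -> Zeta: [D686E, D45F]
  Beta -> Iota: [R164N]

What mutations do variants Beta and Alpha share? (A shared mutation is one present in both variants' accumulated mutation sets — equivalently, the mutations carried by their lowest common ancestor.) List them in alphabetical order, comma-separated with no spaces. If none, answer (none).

Answer: F620T

Derivation:
Accumulating mutations along path to Beta:
  At Eta: gained [] -> total []
  At Beta: gained ['F620T'] -> total ['F620T']
Mutations(Beta) = ['F620T']
Accumulating mutations along path to Alpha:
  At Eta: gained [] -> total []
  At Beta: gained ['F620T'] -> total ['F620T']
  At Theta: gained ['F371T'] -> total ['F371T', 'F620T']
  At Alpha: gained ['G160T', 'G122V'] -> total ['F371T', 'F620T', 'G122V', 'G160T']
Mutations(Alpha) = ['F371T', 'F620T', 'G122V', 'G160T']
Intersection: ['F620T'] ∩ ['F371T', 'F620T', 'G122V', 'G160T'] = ['F620T']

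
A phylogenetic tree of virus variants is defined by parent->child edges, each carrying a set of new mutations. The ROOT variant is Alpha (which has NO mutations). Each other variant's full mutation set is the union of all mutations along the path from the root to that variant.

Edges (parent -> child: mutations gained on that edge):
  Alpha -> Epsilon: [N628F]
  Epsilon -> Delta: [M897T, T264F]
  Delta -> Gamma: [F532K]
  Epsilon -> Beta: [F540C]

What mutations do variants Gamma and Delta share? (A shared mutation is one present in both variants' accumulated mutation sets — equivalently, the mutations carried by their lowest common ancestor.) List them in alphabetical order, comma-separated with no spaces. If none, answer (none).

Accumulating mutations along path to Gamma:
  At Alpha: gained [] -> total []
  At Epsilon: gained ['N628F'] -> total ['N628F']
  At Delta: gained ['M897T', 'T264F'] -> total ['M897T', 'N628F', 'T264F']
  At Gamma: gained ['F532K'] -> total ['F532K', 'M897T', 'N628F', 'T264F']
Mutations(Gamma) = ['F532K', 'M897T', 'N628F', 'T264F']
Accumulating mutations along path to Delta:
  At Alpha: gained [] -> total []
  At Epsilon: gained ['N628F'] -> total ['N628F']
  At Delta: gained ['M897T', 'T264F'] -> total ['M897T', 'N628F', 'T264F']
Mutations(Delta) = ['M897T', 'N628F', 'T264F']
Intersection: ['F532K', 'M897T', 'N628F', 'T264F'] ∩ ['M897T', 'N628F', 'T264F'] = ['M897T', 'N628F', 'T264F']

Answer: M897T,N628F,T264F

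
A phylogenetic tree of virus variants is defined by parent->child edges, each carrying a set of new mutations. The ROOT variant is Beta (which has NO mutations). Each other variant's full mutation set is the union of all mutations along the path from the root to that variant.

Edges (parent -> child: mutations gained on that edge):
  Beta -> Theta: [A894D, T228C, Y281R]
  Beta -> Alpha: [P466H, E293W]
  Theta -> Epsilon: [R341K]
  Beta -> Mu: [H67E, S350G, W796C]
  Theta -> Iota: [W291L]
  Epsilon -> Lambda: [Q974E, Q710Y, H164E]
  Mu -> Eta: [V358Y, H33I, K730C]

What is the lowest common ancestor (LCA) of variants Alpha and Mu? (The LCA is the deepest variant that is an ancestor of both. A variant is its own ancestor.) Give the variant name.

Path from root to Alpha: Beta -> Alpha
  ancestors of Alpha: {Beta, Alpha}
Path from root to Mu: Beta -> Mu
  ancestors of Mu: {Beta, Mu}
Common ancestors: {Beta}
Walk up from Mu: Mu (not in ancestors of Alpha), Beta (in ancestors of Alpha)
Deepest common ancestor (LCA) = Beta

Answer: Beta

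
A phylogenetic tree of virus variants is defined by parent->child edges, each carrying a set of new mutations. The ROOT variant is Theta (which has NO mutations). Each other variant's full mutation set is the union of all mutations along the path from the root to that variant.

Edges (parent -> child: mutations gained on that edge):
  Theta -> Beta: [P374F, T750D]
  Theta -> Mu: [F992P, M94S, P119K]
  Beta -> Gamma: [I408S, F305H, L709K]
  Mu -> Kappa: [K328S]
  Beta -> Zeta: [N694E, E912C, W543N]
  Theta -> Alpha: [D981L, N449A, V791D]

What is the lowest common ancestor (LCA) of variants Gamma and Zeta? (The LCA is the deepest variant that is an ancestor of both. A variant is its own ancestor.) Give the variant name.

Path from root to Gamma: Theta -> Beta -> Gamma
  ancestors of Gamma: {Theta, Beta, Gamma}
Path from root to Zeta: Theta -> Beta -> Zeta
  ancestors of Zeta: {Theta, Beta, Zeta}
Common ancestors: {Theta, Beta}
Walk up from Zeta: Zeta (not in ancestors of Gamma), Beta (in ancestors of Gamma), Theta (in ancestors of Gamma)
Deepest common ancestor (LCA) = Beta

Answer: Beta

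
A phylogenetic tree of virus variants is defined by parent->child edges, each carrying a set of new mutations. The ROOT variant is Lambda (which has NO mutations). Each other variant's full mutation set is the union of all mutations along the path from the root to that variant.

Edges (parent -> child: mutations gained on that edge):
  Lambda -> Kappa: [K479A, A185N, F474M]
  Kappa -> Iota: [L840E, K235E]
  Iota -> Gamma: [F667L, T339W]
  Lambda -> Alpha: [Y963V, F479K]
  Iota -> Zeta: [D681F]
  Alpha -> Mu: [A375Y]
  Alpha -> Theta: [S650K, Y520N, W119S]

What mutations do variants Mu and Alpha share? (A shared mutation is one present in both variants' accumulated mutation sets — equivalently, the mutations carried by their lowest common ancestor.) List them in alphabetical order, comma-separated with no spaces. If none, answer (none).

Answer: F479K,Y963V

Derivation:
Accumulating mutations along path to Mu:
  At Lambda: gained [] -> total []
  At Alpha: gained ['Y963V', 'F479K'] -> total ['F479K', 'Y963V']
  At Mu: gained ['A375Y'] -> total ['A375Y', 'F479K', 'Y963V']
Mutations(Mu) = ['A375Y', 'F479K', 'Y963V']
Accumulating mutations along path to Alpha:
  At Lambda: gained [] -> total []
  At Alpha: gained ['Y963V', 'F479K'] -> total ['F479K', 'Y963V']
Mutations(Alpha) = ['F479K', 'Y963V']
Intersection: ['A375Y', 'F479K', 'Y963V'] ∩ ['F479K', 'Y963V'] = ['F479K', 'Y963V']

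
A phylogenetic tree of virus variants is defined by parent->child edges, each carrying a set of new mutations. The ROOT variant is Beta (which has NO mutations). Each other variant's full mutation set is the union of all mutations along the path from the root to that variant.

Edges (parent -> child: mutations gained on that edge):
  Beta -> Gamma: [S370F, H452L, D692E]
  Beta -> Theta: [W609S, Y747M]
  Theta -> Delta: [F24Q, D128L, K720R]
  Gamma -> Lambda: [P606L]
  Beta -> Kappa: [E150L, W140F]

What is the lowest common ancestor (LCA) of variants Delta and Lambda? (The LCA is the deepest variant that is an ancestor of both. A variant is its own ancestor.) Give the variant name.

Path from root to Delta: Beta -> Theta -> Delta
  ancestors of Delta: {Beta, Theta, Delta}
Path from root to Lambda: Beta -> Gamma -> Lambda
  ancestors of Lambda: {Beta, Gamma, Lambda}
Common ancestors: {Beta}
Walk up from Lambda: Lambda (not in ancestors of Delta), Gamma (not in ancestors of Delta), Beta (in ancestors of Delta)
Deepest common ancestor (LCA) = Beta

Answer: Beta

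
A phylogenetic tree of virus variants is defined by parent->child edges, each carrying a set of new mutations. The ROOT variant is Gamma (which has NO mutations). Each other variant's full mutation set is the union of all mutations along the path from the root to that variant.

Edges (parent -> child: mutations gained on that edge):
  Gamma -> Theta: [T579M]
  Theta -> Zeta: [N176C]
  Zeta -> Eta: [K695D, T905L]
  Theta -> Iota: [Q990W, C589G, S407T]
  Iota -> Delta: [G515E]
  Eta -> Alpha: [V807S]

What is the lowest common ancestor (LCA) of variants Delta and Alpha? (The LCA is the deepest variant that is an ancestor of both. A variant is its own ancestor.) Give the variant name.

Answer: Theta

Derivation:
Path from root to Delta: Gamma -> Theta -> Iota -> Delta
  ancestors of Delta: {Gamma, Theta, Iota, Delta}
Path from root to Alpha: Gamma -> Theta -> Zeta -> Eta -> Alpha
  ancestors of Alpha: {Gamma, Theta, Zeta, Eta, Alpha}
Common ancestors: {Gamma, Theta}
Walk up from Alpha: Alpha (not in ancestors of Delta), Eta (not in ancestors of Delta), Zeta (not in ancestors of Delta), Theta (in ancestors of Delta), Gamma (in ancestors of Delta)
Deepest common ancestor (LCA) = Theta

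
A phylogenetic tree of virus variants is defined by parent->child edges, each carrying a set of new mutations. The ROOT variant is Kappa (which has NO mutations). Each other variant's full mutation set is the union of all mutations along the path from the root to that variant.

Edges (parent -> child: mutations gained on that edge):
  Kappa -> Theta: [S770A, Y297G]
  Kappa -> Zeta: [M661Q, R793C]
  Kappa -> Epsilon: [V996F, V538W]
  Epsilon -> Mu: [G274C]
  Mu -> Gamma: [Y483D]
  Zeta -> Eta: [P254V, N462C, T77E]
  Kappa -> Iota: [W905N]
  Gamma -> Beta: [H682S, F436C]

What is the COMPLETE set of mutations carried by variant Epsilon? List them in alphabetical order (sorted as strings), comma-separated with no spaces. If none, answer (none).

At Kappa: gained [] -> total []
At Epsilon: gained ['V996F', 'V538W'] -> total ['V538W', 'V996F']

Answer: V538W,V996F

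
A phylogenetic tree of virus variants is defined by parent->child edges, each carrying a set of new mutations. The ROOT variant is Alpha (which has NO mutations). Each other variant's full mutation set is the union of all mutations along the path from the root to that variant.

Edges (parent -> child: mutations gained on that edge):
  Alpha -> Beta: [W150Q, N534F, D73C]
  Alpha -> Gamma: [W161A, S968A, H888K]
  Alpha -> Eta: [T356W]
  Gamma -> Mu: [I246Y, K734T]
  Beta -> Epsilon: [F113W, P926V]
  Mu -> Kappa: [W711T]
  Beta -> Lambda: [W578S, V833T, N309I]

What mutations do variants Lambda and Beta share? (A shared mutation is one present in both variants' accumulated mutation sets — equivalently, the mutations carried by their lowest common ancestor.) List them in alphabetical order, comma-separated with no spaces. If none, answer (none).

Accumulating mutations along path to Lambda:
  At Alpha: gained [] -> total []
  At Beta: gained ['W150Q', 'N534F', 'D73C'] -> total ['D73C', 'N534F', 'W150Q']
  At Lambda: gained ['W578S', 'V833T', 'N309I'] -> total ['D73C', 'N309I', 'N534F', 'V833T', 'W150Q', 'W578S']
Mutations(Lambda) = ['D73C', 'N309I', 'N534F', 'V833T', 'W150Q', 'W578S']
Accumulating mutations along path to Beta:
  At Alpha: gained [] -> total []
  At Beta: gained ['W150Q', 'N534F', 'D73C'] -> total ['D73C', 'N534F', 'W150Q']
Mutations(Beta) = ['D73C', 'N534F', 'W150Q']
Intersection: ['D73C', 'N309I', 'N534F', 'V833T', 'W150Q', 'W578S'] ∩ ['D73C', 'N534F', 'W150Q'] = ['D73C', 'N534F', 'W150Q']

Answer: D73C,N534F,W150Q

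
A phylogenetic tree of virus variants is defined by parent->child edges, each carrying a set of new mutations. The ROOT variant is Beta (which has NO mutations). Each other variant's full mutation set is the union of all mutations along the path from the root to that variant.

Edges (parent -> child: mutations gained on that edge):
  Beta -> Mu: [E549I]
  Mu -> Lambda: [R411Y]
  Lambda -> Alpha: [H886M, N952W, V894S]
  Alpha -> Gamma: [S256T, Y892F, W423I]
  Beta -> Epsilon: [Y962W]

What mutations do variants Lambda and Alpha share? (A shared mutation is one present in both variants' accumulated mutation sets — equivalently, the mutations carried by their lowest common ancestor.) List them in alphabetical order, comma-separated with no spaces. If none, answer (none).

Accumulating mutations along path to Lambda:
  At Beta: gained [] -> total []
  At Mu: gained ['E549I'] -> total ['E549I']
  At Lambda: gained ['R411Y'] -> total ['E549I', 'R411Y']
Mutations(Lambda) = ['E549I', 'R411Y']
Accumulating mutations along path to Alpha:
  At Beta: gained [] -> total []
  At Mu: gained ['E549I'] -> total ['E549I']
  At Lambda: gained ['R411Y'] -> total ['E549I', 'R411Y']
  At Alpha: gained ['H886M', 'N952W', 'V894S'] -> total ['E549I', 'H886M', 'N952W', 'R411Y', 'V894S']
Mutations(Alpha) = ['E549I', 'H886M', 'N952W', 'R411Y', 'V894S']
Intersection: ['E549I', 'R411Y'] ∩ ['E549I', 'H886M', 'N952W', 'R411Y', 'V894S'] = ['E549I', 'R411Y']

Answer: E549I,R411Y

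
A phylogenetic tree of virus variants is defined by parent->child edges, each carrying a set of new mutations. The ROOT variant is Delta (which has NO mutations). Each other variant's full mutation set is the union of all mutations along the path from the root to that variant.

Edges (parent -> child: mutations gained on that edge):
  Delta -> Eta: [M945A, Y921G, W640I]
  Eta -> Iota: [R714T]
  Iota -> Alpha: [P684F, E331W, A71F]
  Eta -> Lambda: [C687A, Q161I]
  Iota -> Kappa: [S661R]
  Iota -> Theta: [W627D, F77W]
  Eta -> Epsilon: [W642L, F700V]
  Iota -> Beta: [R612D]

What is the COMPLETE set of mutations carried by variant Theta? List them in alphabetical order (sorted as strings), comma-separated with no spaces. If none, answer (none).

At Delta: gained [] -> total []
At Eta: gained ['M945A', 'Y921G', 'W640I'] -> total ['M945A', 'W640I', 'Y921G']
At Iota: gained ['R714T'] -> total ['M945A', 'R714T', 'W640I', 'Y921G']
At Theta: gained ['W627D', 'F77W'] -> total ['F77W', 'M945A', 'R714T', 'W627D', 'W640I', 'Y921G']

Answer: F77W,M945A,R714T,W627D,W640I,Y921G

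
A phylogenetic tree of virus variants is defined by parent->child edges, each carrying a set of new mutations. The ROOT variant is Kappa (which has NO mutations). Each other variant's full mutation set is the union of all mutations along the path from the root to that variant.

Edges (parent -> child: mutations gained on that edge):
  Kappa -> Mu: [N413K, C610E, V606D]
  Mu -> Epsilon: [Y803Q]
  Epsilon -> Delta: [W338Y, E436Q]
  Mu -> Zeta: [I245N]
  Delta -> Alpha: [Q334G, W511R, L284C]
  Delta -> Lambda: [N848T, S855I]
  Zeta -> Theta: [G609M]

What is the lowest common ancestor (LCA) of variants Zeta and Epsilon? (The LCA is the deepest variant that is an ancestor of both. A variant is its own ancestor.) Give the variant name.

Path from root to Zeta: Kappa -> Mu -> Zeta
  ancestors of Zeta: {Kappa, Mu, Zeta}
Path from root to Epsilon: Kappa -> Mu -> Epsilon
  ancestors of Epsilon: {Kappa, Mu, Epsilon}
Common ancestors: {Kappa, Mu}
Walk up from Epsilon: Epsilon (not in ancestors of Zeta), Mu (in ancestors of Zeta), Kappa (in ancestors of Zeta)
Deepest common ancestor (LCA) = Mu

Answer: Mu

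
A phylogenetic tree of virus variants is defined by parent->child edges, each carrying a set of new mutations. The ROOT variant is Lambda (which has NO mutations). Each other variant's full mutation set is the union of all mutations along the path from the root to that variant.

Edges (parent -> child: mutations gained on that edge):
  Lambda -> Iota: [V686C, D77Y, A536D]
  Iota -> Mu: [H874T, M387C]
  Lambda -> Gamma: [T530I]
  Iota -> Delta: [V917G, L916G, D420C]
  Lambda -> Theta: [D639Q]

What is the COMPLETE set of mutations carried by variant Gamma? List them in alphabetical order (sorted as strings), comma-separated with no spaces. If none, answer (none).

Answer: T530I

Derivation:
At Lambda: gained [] -> total []
At Gamma: gained ['T530I'] -> total ['T530I']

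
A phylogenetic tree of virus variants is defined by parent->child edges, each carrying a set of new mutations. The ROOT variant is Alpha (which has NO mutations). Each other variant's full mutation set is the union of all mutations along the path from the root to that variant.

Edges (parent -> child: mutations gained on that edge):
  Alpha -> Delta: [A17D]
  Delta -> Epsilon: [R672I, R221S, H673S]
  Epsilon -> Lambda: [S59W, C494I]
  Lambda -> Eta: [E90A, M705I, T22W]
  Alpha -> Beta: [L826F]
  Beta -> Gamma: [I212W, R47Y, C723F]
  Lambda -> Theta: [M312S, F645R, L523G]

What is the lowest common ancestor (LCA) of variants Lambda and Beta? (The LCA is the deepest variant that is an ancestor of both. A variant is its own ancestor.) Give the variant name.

Answer: Alpha

Derivation:
Path from root to Lambda: Alpha -> Delta -> Epsilon -> Lambda
  ancestors of Lambda: {Alpha, Delta, Epsilon, Lambda}
Path from root to Beta: Alpha -> Beta
  ancestors of Beta: {Alpha, Beta}
Common ancestors: {Alpha}
Walk up from Beta: Beta (not in ancestors of Lambda), Alpha (in ancestors of Lambda)
Deepest common ancestor (LCA) = Alpha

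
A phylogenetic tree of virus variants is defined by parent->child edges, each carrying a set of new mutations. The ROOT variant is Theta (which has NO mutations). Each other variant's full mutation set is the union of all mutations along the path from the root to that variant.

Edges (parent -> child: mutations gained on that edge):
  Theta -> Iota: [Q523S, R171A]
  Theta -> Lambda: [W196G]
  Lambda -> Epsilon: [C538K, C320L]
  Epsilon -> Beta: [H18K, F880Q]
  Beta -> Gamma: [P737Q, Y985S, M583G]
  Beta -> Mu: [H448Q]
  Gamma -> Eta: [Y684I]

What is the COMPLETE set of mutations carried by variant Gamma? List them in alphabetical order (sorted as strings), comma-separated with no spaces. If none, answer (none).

Answer: C320L,C538K,F880Q,H18K,M583G,P737Q,W196G,Y985S

Derivation:
At Theta: gained [] -> total []
At Lambda: gained ['W196G'] -> total ['W196G']
At Epsilon: gained ['C538K', 'C320L'] -> total ['C320L', 'C538K', 'W196G']
At Beta: gained ['H18K', 'F880Q'] -> total ['C320L', 'C538K', 'F880Q', 'H18K', 'W196G']
At Gamma: gained ['P737Q', 'Y985S', 'M583G'] -> total ['C320L', 'C538K', 'F880Q', 'H18K', 'M583G', 'P737Q', 'W196G', 'Y985S']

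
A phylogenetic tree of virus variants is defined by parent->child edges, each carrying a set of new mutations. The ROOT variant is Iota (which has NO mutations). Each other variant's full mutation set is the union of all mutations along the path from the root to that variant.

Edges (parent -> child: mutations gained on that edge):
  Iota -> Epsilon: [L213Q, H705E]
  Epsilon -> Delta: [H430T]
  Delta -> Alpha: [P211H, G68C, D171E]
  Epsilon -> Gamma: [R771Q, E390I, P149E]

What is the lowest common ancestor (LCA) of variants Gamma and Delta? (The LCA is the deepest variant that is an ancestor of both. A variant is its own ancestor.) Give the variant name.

Answer: Epsilon

Derivation:
Path from root to Gamma: Iota -> Epsilon -> Gamma
  ancestors of Gamma: {Iota, Epsilon, Gamma}
Path from root to Delta: Iota -> Epsilon -> Delta
  ancestors of Delta: {Iota, Epsilon, Delta}
Common ancestors: {Iota, Epsilon}
Walk up from Delta: Delta (not in ancestors of Gamma), Epsilon (in ancestors of Gamma), Iota (in ancestors of Gamma)
Deepest common ancestor (LCA) = Epsilon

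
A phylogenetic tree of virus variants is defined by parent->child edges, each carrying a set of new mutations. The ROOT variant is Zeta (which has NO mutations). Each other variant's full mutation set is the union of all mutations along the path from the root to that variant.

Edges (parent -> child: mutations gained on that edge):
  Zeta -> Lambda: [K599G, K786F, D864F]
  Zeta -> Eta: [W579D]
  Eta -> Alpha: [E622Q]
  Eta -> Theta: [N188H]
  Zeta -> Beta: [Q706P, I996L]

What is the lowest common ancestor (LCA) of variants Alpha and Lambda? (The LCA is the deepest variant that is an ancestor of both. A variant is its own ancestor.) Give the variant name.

Answer: Zeta

Derivation:
Path from root to Alpha: Zeta -> Eta -> Alpha
  ancestors of Alpha: {Zeta, Eta, Alpha}
Path from root to Lambda: Zeta -> Lambda
  ancestors of Lambda: {Zeta, Lambda}
Common ancestors: {Zeta}
Walk up from Lambda: Lambda (not in ancestors of Alpha), Zeta (in ancestors of Alpha)
Deepest common ancestor (LCA) = Zeta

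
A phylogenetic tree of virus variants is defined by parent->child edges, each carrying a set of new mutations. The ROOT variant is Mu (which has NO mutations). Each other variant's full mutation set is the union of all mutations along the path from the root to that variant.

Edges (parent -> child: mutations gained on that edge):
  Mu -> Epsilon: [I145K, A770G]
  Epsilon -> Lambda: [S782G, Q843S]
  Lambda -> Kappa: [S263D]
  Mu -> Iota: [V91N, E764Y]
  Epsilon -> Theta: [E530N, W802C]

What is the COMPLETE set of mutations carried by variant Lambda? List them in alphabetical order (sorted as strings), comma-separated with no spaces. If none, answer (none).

Answer: A770G,I145K,Q843S,S782G

Derivation:
At Mu: gained [] -> total []
At Epsilon: gained ['I145K', 'A770G'] -> total ['A770G', 'I145K']
At Lambda: gained ['S782G', 'Q843S'] -> total ['A770G', 'I145K', 'Q843S', 'S782G']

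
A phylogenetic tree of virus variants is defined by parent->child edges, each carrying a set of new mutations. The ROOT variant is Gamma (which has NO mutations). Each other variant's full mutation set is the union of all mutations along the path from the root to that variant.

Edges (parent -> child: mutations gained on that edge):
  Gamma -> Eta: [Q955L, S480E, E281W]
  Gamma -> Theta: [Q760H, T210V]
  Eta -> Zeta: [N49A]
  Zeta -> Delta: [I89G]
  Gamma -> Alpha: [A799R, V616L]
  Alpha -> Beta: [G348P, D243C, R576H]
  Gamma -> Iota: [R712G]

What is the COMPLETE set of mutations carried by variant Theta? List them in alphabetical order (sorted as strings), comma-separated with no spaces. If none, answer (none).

Answer: Q760H,T210V

Derivation:
At Gamma: gained [] -> total []
At Theta: gained ['Q760H', 'T210V'] -> total ['Q760H', 'T210V']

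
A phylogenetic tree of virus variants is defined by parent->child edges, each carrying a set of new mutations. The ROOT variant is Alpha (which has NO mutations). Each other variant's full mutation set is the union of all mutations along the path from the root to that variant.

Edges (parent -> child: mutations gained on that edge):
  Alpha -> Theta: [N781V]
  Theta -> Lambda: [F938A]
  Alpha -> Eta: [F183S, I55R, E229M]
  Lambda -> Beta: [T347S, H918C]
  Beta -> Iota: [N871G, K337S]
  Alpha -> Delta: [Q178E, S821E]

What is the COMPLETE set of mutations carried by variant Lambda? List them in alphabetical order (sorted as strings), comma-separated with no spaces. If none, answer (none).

At Alpha: gained [] -> total []
At Theta: gained ['N781V'] -> total ['N781V']
At Lambda: gained ['F938A'] -> total ['F938A', 'N781V']

Answer: F938A,N781V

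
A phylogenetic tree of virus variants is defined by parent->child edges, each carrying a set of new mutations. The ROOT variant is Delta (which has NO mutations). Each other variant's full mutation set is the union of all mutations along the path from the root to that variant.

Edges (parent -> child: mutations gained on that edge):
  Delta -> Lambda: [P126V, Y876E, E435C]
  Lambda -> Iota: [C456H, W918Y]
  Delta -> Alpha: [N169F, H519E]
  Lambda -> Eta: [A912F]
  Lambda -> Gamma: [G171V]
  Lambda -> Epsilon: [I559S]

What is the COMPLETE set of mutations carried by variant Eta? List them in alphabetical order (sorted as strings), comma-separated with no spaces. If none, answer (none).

At Delta: gained [] -> total []
At Lambda: gained ['P126V', 'Y876E', 'E435C'] -> total ['E435C', 'P126V', 'Y876E']
At Eta: gained ['A912F'] -> total ['A912F', 'E435C', 'P126V', 'Y876E']

Answer: A912F,E435C,P126V,Y876E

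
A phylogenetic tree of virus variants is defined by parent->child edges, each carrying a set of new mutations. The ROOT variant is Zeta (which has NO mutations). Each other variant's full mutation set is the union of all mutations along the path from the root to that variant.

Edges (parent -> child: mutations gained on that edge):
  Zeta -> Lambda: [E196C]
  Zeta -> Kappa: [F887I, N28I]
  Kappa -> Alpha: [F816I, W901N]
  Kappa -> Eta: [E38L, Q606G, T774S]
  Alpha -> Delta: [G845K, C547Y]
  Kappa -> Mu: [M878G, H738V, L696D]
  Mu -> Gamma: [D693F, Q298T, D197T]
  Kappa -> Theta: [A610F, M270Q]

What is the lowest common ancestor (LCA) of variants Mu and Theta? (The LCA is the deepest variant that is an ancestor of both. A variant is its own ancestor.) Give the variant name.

Path from root to Mu: Zeta -> Kappa -> Mu
  ancestors of Mu: {Zeta, Kappa, Mu}
Path from root to Theta: Zeta -> Kappa -> Theta
  ancestors of Theta: {Zeta, Kappa, Theta}
Common ancestors: {Zeta, Kappa}
Walk up from Theta: Theta (not in ancestors of Mu), Kappa (in ancestors of Mu), Zeta (in ancestors of Mu)
Deepest common ancestor (LCA) = Kappa

Answer: Kappa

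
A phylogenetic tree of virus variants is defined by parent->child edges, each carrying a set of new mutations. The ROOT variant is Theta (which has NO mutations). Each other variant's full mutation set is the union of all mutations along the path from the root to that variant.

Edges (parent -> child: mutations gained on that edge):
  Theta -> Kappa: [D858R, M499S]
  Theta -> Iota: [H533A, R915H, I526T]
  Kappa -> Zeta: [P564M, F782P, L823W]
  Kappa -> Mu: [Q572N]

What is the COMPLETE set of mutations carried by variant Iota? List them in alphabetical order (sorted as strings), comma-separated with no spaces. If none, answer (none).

Answer: H533A,I526T,R915H

Derivation:
At Theta: gained [] -> total []
At Iota: gained ['H533A', 'R915H', 'I526T'] -> total ['H533A', 'I526T', 'R915H']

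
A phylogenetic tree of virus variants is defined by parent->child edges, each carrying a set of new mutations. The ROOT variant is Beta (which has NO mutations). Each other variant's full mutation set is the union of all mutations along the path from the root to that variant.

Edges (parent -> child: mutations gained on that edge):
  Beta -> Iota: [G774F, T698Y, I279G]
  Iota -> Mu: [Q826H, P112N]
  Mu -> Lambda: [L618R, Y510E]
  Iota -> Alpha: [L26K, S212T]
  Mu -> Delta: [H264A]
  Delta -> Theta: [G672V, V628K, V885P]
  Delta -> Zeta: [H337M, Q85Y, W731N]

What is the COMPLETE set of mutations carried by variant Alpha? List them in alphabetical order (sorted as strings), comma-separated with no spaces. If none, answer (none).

At Beta: gained [] -> total []
At Iota: gained ['G774F', 'T698Y', 'I279G'] -> total ['G774F', 'I279G', 'T698Y']
At Alpha: gained ['L26K', 'S212T'] -> total ['G774F', 'I279G', 'L26K', 'S212T', 'T698Y']

Answer: G774F,I279G,L26K,S212T,T698Y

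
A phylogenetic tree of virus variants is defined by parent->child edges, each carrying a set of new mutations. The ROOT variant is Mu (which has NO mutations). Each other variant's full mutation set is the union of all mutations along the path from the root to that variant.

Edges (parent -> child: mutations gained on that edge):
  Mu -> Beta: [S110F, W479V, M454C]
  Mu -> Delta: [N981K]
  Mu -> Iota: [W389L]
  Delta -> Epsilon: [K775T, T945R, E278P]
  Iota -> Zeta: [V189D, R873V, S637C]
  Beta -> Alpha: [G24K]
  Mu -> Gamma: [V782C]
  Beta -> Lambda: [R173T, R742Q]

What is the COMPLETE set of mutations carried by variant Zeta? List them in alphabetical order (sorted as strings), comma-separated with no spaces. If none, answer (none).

Answer: R873V,S637C,V189D,W389L

Derivation:
At Mu: gained [] -> total []
At Iota: gained ['W389L'] -> total ['W389L']
At Zeta: gained ['V189D', 'R873V', 'S637C'] -> total ['R873V', 'S637C', 'V189D', 'W389L']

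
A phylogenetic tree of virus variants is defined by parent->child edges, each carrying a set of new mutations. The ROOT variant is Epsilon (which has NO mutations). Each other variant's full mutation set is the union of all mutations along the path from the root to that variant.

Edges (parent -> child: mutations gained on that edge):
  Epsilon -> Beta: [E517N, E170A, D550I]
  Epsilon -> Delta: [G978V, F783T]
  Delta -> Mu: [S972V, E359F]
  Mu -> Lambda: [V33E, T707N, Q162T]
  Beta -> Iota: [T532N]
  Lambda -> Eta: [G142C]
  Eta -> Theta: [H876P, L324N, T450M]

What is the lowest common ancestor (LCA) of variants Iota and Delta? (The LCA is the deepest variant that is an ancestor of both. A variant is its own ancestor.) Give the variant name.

Path from root to Iota: Epsilon -> Beta -> Iota
  ancestors of Iota: {Epsilon, Beta, Iota}
Path from root to Delta: Epsilon -> Delta
  ancestors of Delta: {Epsilon, Delta}
Common ancestors: {Epsilon}
Walk up from Delta: Delta (not in ancestors of Iota), Epsilon (in ancestors of Iota)
Deepest common ancestor (LCA) = Epsilon

Answer: Epsilon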